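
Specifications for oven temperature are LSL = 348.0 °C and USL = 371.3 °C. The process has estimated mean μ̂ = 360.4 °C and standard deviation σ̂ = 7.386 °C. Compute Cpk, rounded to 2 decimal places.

0.49

Cpu = (USL − μ̂) / (3σ̂) = (371.3 − 360.4) / (3 × 7.386) = 0.4919; Cpl = (μ̂ − LSL) / (3σ̂) = (360.4 − 348.0) / (3 × 7.386) = 0.5596; Cpk = min(Cpu, Cpl) = 0.4919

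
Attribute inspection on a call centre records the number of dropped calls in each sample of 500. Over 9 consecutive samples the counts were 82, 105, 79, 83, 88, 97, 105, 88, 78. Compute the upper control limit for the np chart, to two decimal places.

115.15

p̄ = Σdᵢ / (k·n) = 805 / (9 × 500) = 0.17889
UCL = np̄ + 3·√(np̄(1−p̄)) = 89.4444 + 3 × √(89.4444×0.82111) = 89.4444 + 3 × 8.5699 = 115.1543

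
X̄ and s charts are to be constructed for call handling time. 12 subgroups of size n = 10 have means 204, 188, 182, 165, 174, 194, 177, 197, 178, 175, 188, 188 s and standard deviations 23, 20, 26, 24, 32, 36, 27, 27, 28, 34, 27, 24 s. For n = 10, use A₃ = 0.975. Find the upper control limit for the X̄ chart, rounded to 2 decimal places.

210.82

X̄̄ = (204 + 188 + 182 + 165 + 174 + 194 + 177 + 197 + 178 + 175 + 188 + 188) / 12 = 184.1667
s̄ = (23 + 20 + 26 + 24 + 32 + 36 + 27 + 27 + 28 + 34 + 27 + 24) / 12 = 27.3333
UCL = X̄̄ + A₃·s̄ = 184.1667 + 0.975 × 27.3333 = 210.8167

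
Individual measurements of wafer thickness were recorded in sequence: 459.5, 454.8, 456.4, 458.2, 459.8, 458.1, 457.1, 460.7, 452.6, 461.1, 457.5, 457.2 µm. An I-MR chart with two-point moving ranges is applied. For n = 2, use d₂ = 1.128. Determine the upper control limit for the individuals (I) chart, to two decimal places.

466.57

X̄ = (459.5 + 454.8 + 456.4 + 458.2 + 459.8 + 458.1 + 457.1 + 460.7 + 452.6 + 461.1 + 457.5 + 457.2) / 12 = 457.7500
Moving ranges: 4.7, 1.6, 1.8, 1.6, 1.7, 1.0, 3.6, 8.1, 8.5, 3.6, 0.3; M̄R̄ = 36.5000 / 11 = 3.3182
UCL = X̄ + 3·M̄R̄/d₂ = 457.7500 + 3 × 3.3182 / 1.128 = 466.5750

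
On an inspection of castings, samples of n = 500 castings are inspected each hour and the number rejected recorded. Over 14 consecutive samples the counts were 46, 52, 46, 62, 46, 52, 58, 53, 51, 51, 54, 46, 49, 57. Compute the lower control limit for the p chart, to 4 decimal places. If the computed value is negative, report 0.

p̄ = Σdᵢ / (k·n) = 723 / (14 × 500) = 0.10329
LCL = p̄ − 3·√(p̄(1−p̄)/n) = 0.10329 − 3 × 0.01361 = 0.06246

0.0625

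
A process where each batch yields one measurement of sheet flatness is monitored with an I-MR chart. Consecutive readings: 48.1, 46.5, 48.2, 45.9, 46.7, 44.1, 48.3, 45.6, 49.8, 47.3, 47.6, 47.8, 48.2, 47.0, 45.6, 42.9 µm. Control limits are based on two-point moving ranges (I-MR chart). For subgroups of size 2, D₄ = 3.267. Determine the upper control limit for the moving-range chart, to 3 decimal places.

Moving ranges: 1.6, 1.7, 2.3, 0.8, 2.6, 4.2, 2.7, 4.2, 2.5, 0.3, 0.2, 0.4, 1.2, 1.4, 2.7; M̄R̄ = 28.8000 / 15 = 1.9200
UCL_MR = D₄·M̄R̄ = 3.267 × 1.9200 = 6.2726

6.273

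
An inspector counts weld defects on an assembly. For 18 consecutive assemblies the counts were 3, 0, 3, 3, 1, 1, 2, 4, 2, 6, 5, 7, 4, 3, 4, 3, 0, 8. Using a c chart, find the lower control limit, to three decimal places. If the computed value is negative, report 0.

0.000

c̄ = (3 + 0 + 3 + 3 + 1 + 1 + 2 + 4 + 2 + 6 + 5 + 7 + 4 + 3 + 4 + 3 + 0 + 8) / 18 = 59 / 18 = 3.2778
LCL = c̄ − 3√c̄ = 3.2778 − 3 × 1.8105 = -2.1536 → 0 (cannot be negative)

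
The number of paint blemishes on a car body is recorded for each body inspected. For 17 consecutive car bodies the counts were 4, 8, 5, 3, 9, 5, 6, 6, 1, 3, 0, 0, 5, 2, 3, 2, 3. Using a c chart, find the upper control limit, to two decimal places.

c̄ = (4 + 8 + 5 + 3 + 9 + 5 + 6 + 6 + 1 + 3 + 0 + 0 + 5 + 2 + 3 + 2 + 3) / 17 = 65 / 17 = 3.8235
UCL = c̄ + 3√c̄ = 3.8235 + 3 × √3.8235 = 3.8235 + 3 × 1.9554 = 9.6897

9.69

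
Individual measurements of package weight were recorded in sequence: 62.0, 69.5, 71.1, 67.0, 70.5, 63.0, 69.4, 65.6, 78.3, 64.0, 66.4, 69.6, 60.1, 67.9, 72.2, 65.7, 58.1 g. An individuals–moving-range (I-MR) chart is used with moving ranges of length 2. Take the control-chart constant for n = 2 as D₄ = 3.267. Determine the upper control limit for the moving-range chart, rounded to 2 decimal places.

Moving ranges: 7.5, 1.6, 4.1, 3.5, 7.5, 6.4, 3.8, 12.7, 14.3, 2.4, 3.2, 9.5, 7.8, 4.3, 6.5, 7.6; M̄R̄ = 102.7000 / 16 = 6.4188
UCL_MR = D₄·M̄R̄ = 3.267 × 6.4188 = 20.9701

20.97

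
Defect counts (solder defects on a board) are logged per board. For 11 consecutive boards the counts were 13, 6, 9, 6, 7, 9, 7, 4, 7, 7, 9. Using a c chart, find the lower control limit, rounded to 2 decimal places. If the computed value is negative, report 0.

c̄ = (13 + 6 + 9 + 6 + 7 + 9 + 7 + 4 + 7 + 7 + 9) / 11 = 84 / 11 = 7.6364
LCL = c̄ − 3√c̄ = 7.6364 − 3 × 2.7634 = -0.6538 → 0 (cannot be negative)

0.00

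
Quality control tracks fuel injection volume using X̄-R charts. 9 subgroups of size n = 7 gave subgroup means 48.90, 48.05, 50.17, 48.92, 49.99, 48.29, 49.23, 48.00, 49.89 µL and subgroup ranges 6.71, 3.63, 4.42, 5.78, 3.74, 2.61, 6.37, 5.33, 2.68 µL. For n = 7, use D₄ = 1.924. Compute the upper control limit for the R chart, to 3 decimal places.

8.823

R̄ = (6.71 + 3.63 + 4.42 + 5.78 + 3.74 + 2.61 + 6.37 + 5.33 + 2.68) / 9 = 41.2700 / 9 = 4.5856
UCL_R = D₄·R̄ = 1.924 × 4.5856 = 8.8226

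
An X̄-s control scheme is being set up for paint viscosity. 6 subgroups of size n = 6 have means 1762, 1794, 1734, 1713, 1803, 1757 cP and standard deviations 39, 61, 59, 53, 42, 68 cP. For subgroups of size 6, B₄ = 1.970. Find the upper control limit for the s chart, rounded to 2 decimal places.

105.72

s̄ = (39 + 61 + 59 + 53 + 42 + 68) / 6 = 53.6667
UCL_s = B₄·s̄ = 1.970 × 53.6667 = 105.7233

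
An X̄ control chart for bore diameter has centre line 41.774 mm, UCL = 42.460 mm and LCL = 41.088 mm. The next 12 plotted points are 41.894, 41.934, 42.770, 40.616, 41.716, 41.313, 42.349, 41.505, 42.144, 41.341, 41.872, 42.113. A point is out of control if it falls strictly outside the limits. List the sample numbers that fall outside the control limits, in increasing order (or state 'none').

Compare each point to [41.088, 42.460]: sample 3 = 42.770 > UCL; sample 4 = 40.616 < LCL.

3, 4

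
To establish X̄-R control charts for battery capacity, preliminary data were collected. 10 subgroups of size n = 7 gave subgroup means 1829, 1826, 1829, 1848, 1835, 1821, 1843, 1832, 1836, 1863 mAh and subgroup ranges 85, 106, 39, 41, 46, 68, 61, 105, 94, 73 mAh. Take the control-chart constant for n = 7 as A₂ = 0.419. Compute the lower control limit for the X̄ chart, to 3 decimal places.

1806.116

X̄̄ = (1829 + 1826 + 1829 + 1848 + 1835 + 1821 + 1843 + 1832 + 1836 + 1863) / 10 = 18362.0000 / 10 = 1836.2000
R̄ = (85 + 106 + 39 + 41 + 46 + 68 + 61 + 105 + 94 + 73) / 10 = 718.0000 / 10 = 71.8000
LCL = X̄̄ − A₂·R̄ = 1836.2000 − 0.419 × 71.8000 = 1806.1158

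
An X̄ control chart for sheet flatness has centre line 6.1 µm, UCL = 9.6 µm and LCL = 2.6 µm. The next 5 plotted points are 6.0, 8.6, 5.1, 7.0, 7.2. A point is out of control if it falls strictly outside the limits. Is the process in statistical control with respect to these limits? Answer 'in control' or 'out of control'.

in control

All 5 points lie within [2.6, 9.6].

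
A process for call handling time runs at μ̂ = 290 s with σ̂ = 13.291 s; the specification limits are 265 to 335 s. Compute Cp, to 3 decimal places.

Cp = (USL − LSL) / (6σ̂) = (335 − 265) / (6 × 13.291) = 70.0000 / 79.7460 = 0.8778

0.878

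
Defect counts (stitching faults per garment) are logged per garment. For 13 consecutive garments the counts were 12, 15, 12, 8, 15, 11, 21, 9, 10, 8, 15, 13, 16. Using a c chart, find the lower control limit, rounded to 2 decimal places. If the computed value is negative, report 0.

c̄ = (12 + 15 + 12 + 8 + 15 + 11 + 21 + 9 + 10 + 8 + 15 + 13 + 16) / 13 = 165 / 13 = 12.6923
LCL = c̄ − 3√c̄ = 12.6923 − 3 × 3.5626 = 2.0044

2.00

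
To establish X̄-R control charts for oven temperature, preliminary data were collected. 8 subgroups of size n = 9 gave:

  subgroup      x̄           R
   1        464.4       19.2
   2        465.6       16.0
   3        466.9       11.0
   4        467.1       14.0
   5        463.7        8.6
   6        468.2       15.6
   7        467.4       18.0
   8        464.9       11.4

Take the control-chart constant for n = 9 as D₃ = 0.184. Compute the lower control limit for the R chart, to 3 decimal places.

R̄ = (19.2 + 16.0 + 11.0 + 14.0 + 8.6 + 15.6 + 18.0 + 11.4) / 8 = 113.8000 / 8 = 14.2250
LCL_R = D₃·R̄ = 0.184 × 14.2250 = 2.6174

2.617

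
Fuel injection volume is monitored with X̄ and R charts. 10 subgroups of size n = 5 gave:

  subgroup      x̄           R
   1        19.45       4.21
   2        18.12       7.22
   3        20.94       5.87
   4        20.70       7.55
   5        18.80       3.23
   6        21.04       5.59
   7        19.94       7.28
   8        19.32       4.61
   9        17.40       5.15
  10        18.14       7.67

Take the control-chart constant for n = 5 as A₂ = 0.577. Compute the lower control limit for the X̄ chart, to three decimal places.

X̄̄ = (19.45 + 18.12 + 20.94 + 20.70 + 18.80 + 21.04 + 19.94 + 19.32 + 17.40 + 18.14) / 10 = 193.8500 / 10 = 19.3850
R̄ = (4.21 + 7.22 + 5.87 + 7.55 + 3.23 + 5.59 + 7.28 + 4.61 + 5.15 + 7.67) / 10 = 58.3800 / 10 = 5.8380
LCL = X̄̄ − A₂·R̄ = 19.3850 − 0.577 × 5.8380 = 16.0165

16.016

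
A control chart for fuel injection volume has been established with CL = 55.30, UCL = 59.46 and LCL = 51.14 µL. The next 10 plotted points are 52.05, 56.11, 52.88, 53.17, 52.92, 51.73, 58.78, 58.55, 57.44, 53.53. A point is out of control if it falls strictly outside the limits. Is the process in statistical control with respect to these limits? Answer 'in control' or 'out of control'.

in control

All 10 points lie within [51.14, 59.46].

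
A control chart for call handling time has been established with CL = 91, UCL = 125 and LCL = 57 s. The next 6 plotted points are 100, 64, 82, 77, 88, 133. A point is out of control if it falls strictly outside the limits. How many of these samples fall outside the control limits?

Compare each point to [57, 125]: sample 6 = 133 > UCL.

1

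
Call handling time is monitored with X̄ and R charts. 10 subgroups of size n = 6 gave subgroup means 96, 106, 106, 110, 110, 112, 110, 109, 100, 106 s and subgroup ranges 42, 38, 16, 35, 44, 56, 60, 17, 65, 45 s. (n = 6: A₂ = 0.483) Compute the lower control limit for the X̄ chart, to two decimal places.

86.31

X̄̄ = (96 + 106 + 106 + 110 + 110 + 112 + 110 + 109 + 100 + 106) / 10 = 1065.0000 / 10 = 106.5000
R̄ = (42 + 38 + 16 + 35 + 44 + 56 + 60 + 17 + 65 + 45) / 10 = 418.0000 / 10 = 41.8000
LCL = X̄̄ − A₂·R̄ = 106.5000 − 0.483 × 41.8000 = 86.3106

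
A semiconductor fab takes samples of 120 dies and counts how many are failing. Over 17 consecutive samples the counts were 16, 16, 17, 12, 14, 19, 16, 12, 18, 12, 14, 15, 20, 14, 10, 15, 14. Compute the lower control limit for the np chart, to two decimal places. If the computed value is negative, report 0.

p̄ = Σdᵢ / (k·n) = 254 / (17 × 120) = 0.12451
LCL = np̄ − 3·√(np̄(1−p̄)) = 14.9412 − 3 × 3.6167 = 4.0909

4.09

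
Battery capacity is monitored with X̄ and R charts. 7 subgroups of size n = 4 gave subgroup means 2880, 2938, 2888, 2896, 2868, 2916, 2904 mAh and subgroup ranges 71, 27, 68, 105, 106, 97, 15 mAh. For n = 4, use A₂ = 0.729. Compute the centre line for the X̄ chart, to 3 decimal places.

X̄̄ = (2880 + 2938 + 2888 + 2896 + 2868 + 2916 + 2904) / 7 = 20290.0000 / 7 = 2898.5714
CL = X̄̄ = 2898.5714

2898.571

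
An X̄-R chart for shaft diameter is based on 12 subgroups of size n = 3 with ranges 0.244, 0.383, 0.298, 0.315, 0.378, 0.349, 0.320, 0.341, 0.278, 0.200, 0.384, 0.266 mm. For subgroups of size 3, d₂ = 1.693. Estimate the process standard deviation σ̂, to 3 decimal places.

0.185

R̄ = (0.244 + 0.383 + 0.298 + 0.315 + 0.378 + 0.349 + 0.320 + 0.341 + 0.278 + 0.200 + 0.384 + 0.266) / 12 = 0.3130
σ̂ = R̄ / d₂ = 0.3130 / 1.693 = 0.1849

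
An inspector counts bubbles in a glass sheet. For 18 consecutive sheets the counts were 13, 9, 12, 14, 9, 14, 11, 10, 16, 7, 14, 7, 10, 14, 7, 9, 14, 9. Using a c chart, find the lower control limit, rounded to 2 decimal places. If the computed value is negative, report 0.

1.08

c̄ = (13 + 9 + 12 + 14 + 9 + 14 + 11 + 10 + 16 + 7 + 14 + 7 + 10 + 14 + 7 + 9 + 14 + 9) / 18 = 199 / 18 = 11.0556
LCL = c̄ − 3√c̄ = 11.0556 − 3 × 3.3250 = 1.0806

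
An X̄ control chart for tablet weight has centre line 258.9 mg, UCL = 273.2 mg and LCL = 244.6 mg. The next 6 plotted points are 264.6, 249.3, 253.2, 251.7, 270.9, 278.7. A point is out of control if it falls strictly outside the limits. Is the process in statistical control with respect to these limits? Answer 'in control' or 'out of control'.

out of control

Compare each point to [244.6, 273.2]: sample 6 = 278.7 > UCL.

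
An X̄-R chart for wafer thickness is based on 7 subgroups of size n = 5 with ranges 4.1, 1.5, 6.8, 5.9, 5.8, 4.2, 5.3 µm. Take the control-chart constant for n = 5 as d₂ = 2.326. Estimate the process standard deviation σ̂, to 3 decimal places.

R̄ = (4.1 + 1.5 + 6.8 + 5.9 + 5.8 + 4.2 + 5.3) / 7 = 4.8000
σ̂ = R̄ / d₂ = 4.8000 / 2.326 = 2.0636

2.064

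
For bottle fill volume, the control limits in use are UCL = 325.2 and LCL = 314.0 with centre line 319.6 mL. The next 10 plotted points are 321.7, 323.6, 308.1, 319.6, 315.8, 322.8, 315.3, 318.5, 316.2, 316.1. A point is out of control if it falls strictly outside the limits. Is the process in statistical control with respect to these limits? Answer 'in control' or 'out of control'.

out of control

Compare each point to [314.0, 325.2]: sample 3 = 308.1 < LCL.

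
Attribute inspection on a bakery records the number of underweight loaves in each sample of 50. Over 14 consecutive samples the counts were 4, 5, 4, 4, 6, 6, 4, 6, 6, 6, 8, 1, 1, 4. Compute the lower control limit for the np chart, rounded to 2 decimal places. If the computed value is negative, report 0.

p̄ = Σdᵢ / (k·n) = 65 / (14 × 50) = 0.09286
LCL = np̄ − 3·√(np̄(1−p̄)) = 4.6429 − 3 × 2.0523 = -1.5139 → 0 (negative, so LCL = 0)

0.00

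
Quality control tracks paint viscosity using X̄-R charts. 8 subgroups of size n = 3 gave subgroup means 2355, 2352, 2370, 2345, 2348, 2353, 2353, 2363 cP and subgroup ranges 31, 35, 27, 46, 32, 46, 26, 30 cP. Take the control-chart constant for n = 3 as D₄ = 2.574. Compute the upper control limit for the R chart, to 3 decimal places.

87.838

R̄ = (31 + 35 + 27 + 46 + 32 + 46 + 26 + 30) / 8 = 273.0000 / 8 = 34.1250
UCL_R = D₄·R̄ = 2.574 × 34.1250 = 87.8377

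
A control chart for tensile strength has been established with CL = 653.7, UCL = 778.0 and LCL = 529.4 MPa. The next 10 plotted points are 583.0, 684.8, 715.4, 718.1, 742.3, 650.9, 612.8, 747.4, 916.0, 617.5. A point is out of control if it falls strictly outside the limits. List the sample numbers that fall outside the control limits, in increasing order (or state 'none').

9

Compare each point to [529.4, 778.0]: sample 9 = 916.0 > UCL.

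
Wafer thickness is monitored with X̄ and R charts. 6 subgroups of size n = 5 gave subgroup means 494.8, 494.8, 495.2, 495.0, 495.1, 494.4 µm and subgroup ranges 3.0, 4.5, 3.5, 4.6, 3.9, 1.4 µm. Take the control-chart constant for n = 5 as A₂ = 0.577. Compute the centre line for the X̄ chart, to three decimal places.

X̄̄ = (494.8 + 494.8 + 495.2 + 495.0 + 495.1 + 494.4) / 6 = 2969.3000 / 6 = 494.8833
CL = X̄̄ = 494.8833

494.883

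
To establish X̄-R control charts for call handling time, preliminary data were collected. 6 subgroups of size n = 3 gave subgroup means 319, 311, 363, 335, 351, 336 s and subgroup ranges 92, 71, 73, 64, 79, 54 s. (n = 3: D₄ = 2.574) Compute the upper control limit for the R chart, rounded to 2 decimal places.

185.76

R̄ = (92 + 71 + 73 + 64 + 79 + 54) / 6 = 433.0000 / 6 = 72.1667
UCL_R = D₄·R̄ = 2.574 × 72.1667 = 185.7570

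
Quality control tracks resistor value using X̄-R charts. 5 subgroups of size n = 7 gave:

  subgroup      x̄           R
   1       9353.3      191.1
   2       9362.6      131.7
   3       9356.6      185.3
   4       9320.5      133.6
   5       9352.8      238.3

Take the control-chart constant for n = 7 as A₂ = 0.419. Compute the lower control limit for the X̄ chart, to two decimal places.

X̄̄ = (9353.3 + 9362.6 + 9356.6 + 9320.5 + 9352.8) / 5 = 46745.8000 / 5 = 9349.1600
R̄ = (191.1 + 131.7 + 185.3 + 133.6 + 238.3) / 5 = 880.0000 / 5 = 176.0000
LCL = X̄̄ − A₂·R̄ = 9349.1600 − 0.419 × 176.0000 = 9275.4160

9275.42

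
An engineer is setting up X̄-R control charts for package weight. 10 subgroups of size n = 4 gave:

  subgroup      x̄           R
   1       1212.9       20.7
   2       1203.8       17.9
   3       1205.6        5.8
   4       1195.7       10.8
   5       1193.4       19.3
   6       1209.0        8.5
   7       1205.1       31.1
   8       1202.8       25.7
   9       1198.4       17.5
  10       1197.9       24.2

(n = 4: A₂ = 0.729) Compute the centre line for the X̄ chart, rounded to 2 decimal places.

X̄̄ = (1212.9 + 1203.8 + 1205.6 + 1195.7 + 1193.4 + 1209.0 + 1205.1 + 1202.8 + 1198.4 + 1197.9) / 10 = 12024.6000 / 10 = 1202.4600
CL = X̄̄ = 1202.4600

1202.46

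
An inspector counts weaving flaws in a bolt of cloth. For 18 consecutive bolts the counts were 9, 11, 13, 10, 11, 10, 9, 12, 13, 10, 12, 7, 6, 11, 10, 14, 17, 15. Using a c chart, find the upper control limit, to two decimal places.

c̄ = (9 + 11 + 13 + 10 + 11 + 10 + 9 + 12 + 13 + 10 + 12 + 7 + 6 + 11 + 10 + 14 + 17 + 15) / 18 = 200 / 18 = 11.1111
UCL = c̄ + 3√c̄ = 11.1111 + 3 × √11.1111 = 11.1111 + 3 × 3.3333 = 21.1111

21.11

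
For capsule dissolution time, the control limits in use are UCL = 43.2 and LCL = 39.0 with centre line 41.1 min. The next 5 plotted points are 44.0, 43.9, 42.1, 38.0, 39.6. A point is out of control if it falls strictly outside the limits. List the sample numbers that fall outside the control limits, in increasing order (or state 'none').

Compare each point to [39.0, 43.2]: sample 1 = 44.0 > UCL; sample 2 = 43.9 > UCL; sample 4 = 38.0 < LCL.

1, 2, 4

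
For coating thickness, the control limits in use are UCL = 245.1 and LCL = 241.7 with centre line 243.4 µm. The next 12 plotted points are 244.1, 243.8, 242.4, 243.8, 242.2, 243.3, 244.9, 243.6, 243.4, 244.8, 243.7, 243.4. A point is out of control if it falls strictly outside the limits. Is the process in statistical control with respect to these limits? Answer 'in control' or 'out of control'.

All 12 points lie within [241.7, 245.1].

in control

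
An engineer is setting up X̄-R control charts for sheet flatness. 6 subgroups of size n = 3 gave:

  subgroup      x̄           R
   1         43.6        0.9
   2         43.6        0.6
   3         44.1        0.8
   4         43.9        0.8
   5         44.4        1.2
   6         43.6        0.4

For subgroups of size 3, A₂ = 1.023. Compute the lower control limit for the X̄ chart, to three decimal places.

X̄̄ = (43.6 + 43.6 + 44.1 + 43.9 + 44.4 + 43.6) / 6 = 263.2000 / 6 = 43.8667
R̄ = (0.9 + 0.6 + 0.8 + 0.8 + 1.2 + 0.4) / 6 = 4.7000 / 6 = 0.7833
LCL = X̄̄ − A₂·R̄ = 43.8667 − 1.023 × 0.7833 = 43.0653

43.065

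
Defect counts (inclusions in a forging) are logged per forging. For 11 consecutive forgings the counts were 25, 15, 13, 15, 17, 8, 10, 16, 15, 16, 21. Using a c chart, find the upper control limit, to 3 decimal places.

27.374

c̄ = (25 + 15 + 13 + 15 + 17 + 8 + 10 + 16 + 15 + 16 + 21) / 11 = 171 / 11 = 15.5455
UCL = c̄ + 3√c̄ = 15.5455 + 3 × √15.5455 = 15.5455 + 3 × 3.9428 = 27.3738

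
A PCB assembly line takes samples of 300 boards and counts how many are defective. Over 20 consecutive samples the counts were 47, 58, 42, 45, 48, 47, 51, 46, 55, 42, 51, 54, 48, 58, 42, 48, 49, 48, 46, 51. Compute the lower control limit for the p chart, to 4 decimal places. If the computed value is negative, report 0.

0.0987

p̄ = Σdᵢ / (k·n) = 976 / (20 × 300) = 0.16267
LCL = p̄ − 3·√(p̄(1−p̄)/n) = 0.16267 − 3 × 0.02131 = 0.09874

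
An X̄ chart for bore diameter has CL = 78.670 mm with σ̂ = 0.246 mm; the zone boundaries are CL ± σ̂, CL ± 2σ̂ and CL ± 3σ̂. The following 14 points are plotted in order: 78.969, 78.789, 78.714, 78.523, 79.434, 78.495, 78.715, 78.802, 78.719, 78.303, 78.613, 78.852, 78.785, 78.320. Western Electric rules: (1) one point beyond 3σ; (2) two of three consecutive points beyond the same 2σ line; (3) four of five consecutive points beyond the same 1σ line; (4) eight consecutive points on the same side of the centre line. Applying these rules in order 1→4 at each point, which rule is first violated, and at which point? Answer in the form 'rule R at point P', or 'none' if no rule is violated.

rule 1 at point 5

Zone of each point (C = within 1σ̂, B = 1σ̂–2σ̂, A = 2σ̂–3σ̂, * = beyond 3σ̂; sign = side of CL): 1:+B, 2:+C, 3:+C, 4:-C, 5:+*, 6:-C, 7:+C, 8:+C, 9:+C, 10:-B, 11:-C, 12:+C, 13:+C, 14:-B
Rule 1 (one point beyond the 3σ limits) is satisfied at point 5.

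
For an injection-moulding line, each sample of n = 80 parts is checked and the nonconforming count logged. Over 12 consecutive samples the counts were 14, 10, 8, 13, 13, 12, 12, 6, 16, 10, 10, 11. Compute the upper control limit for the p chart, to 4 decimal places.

0.2572

p̄ = Σdᵢ / (k·n) = 135 / (12 × 80) = 0.14062
UCL = p̄ + 3·√(p̄(1−p̄)/n) = 0.14062 + 3 × √(0.14062×0.85938/80) = 0.14062 + 3 × 0.03887 = 0.25723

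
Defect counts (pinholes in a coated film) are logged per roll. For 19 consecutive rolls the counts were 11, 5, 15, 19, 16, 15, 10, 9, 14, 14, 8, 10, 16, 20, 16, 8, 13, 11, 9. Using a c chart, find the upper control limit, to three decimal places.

c̄ = (11 + 5 + 15 + 19 + 16 + 15 + 10 + 9 + 14 + 14 + 8 + 10 + 16 + 20 + 16 + 8 + 13 + 11 + 9) / 19 = 239 / 19 = 12.5789
UCL = c̄ + 3√c̄ = 12.5789 + 3 × √12.5789 = 12.5789 + 3 × 3.5467 = 23.2190

23.219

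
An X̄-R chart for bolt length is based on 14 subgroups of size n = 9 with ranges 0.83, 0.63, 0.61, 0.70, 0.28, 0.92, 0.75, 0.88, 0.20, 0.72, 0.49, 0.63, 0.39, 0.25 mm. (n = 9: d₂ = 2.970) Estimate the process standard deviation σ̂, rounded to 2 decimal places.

R̄ = (0.83 + 0.63 + 0.61 + 0.70 + 0.28 + 0.92 + 0.75 + 0.88 + 0.20 + 0.72 + 0.49 + 0.63 + 0.39 + 0.25) / 14 = 0.5914
σ̂ = R̄ / d₂ = 0.5914 / 2.970 = 0.1991

0.20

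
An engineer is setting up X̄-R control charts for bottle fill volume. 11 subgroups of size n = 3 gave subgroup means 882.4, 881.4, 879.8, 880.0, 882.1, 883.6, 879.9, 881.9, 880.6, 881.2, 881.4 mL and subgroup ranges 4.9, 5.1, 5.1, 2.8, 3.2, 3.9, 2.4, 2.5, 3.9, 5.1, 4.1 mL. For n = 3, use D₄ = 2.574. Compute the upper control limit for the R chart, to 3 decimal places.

10.062

R̄ = (4.9 + 5.1 + 5.1 + 2.8 + 3.2 + 3.9 + 2.4 + 2.5 + 3.9 + 5.1 + 4.1) / 11 = 43.0000 / 11 = 3.9091
UCL_R = D₄·R̄ = 2.574 × 3.9091 = 10.0620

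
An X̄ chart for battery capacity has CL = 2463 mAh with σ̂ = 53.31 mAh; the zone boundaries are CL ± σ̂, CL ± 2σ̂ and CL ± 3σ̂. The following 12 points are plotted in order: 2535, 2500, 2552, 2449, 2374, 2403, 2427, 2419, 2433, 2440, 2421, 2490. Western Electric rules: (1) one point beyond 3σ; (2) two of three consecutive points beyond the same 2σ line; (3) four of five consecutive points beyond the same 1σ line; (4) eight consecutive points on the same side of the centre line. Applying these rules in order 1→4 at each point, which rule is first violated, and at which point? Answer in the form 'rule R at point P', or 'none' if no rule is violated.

Zone of each point (C = within 1σ̂, B = 1σ̂–2σ̂, A = 2σ̂–3σ̂, * = beyond 3σ̂; sign = side of CL): 1:+B, 2:+C, 3:+B, 4:-C, 5:-B, 6:-B, 7:-C, 8:-C, 9:-C, 10:-C, 11:-C, 12:+C
Rule 4 (eight consecutive points on the same side of the centre line) is satisfied at point 11.

rule 4 at point 11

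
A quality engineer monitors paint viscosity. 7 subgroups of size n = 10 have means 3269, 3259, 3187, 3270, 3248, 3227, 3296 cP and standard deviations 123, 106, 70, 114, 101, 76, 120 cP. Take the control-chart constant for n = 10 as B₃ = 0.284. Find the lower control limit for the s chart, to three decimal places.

s̄ = (123 + 106 + 70 + 114 + 101 + 76 + 120) / 7 = 101.4286
LCL_s = B₃·s̄ = 0.284 × 101.4286 = 28.8057

28.806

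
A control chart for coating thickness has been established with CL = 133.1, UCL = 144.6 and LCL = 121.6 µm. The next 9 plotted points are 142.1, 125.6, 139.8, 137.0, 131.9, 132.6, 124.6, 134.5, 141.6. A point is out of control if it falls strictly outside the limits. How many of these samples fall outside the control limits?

All 9 points lie within [121.6, 144.6].

0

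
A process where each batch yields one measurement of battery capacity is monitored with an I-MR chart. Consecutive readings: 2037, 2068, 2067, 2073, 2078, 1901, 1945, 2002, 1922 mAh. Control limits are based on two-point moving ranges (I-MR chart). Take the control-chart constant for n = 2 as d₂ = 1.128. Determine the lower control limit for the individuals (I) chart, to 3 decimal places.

X̄ = (2037 + 2068 + 2067 + 2073 + 2078 + 1901 + 1945 + 2002 + 1922) / 9 = 2010.3333
Moving ranges: 31, 1, 6, 5, 177, 44, 57, 80; M̄R̄ = 401.0000 / 8 = 50.1250
LCL = X̄ − 3·M̄R̄/d₂ = 2010.3333 − 3 × 50.1250 / 1.128 = 1877.0222

1877.022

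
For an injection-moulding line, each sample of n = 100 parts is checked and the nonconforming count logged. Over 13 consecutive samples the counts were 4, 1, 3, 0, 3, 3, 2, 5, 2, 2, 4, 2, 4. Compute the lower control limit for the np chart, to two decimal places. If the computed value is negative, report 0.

p̄ = Σdᵢ / (k·n) = 35 / (13 × 100) = 0.02692
LCL = np̄ − 3·√(np̄(1−p̄)) = 2.6923 − 3 × 1.6186 = -2.1635 → 0 (negative, so LCL = 0)

0.00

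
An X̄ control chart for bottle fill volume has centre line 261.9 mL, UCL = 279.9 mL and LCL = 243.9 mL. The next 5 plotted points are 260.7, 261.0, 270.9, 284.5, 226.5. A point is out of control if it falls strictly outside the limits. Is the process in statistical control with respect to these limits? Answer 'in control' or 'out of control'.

Compare each point to [243.9, 279.9]: sample 4 = 284.5 > UCL; sample 5 = 226.5 < LCL.

out of control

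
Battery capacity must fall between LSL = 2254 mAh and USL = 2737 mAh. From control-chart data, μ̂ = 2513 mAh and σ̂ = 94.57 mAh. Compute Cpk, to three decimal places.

Cpu = (USL − μ̂) / (3σ̂) = (2737 − 2513) / (3 × 94.57) = 0.7895; Cpl = (μ̂ − LSL) / (3σ̂) = (2513 − 2254) / (3 × 94.57) = 0.9129; Cpk = min(Cpu, Cpl) = 0.7895

0.790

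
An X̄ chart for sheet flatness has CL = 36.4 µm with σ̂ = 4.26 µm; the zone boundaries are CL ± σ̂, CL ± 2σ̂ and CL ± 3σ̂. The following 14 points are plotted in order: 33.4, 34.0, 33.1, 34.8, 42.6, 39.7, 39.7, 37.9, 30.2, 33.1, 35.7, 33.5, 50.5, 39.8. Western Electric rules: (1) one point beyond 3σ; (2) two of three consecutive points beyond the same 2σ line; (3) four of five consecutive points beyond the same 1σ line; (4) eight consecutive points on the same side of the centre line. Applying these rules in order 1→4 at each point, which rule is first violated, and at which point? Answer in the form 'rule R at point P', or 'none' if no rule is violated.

rule 1 at point 13

Zone of each point (C = within 1σ̂, B = 1σ̂–2σ̂, A = 2σ̂–3σ̂, * = beyond 3σ̂; sign = side of CL): 1:-C, 2:-C, 3:-C, 4:-C, 5:+B, 6:+C, 7:+C, 8:+C, 9:-B, 10:-C, 11:-C, 12:-C, 13:+*, 14:+C
Rule 1 (one point beyond the 3σ limits) is satisfied at point 13.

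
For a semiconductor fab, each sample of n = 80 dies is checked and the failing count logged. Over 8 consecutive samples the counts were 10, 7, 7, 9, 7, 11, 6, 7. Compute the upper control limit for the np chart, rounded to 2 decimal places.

16.05

p̄ = Σdᵢ / (k·n) = 64 / (8 × 80) = 0.10000
UCL = np̄ + 3·√(np̄(1−p̄)) = 8.0000 + 3 × √(8.0000×0.90000) = 8.0000 + 3 × 2.6833 = 16.0498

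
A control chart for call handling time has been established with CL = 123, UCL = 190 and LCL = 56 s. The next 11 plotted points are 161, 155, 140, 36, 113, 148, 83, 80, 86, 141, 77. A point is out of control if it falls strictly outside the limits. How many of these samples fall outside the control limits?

1

Compare each point to [56, 190]: sample 4 = 36 < LCL.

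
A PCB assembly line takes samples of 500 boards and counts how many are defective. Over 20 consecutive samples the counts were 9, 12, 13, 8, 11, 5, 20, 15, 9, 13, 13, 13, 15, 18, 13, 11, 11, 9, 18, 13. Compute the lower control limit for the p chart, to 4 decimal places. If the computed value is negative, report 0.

p̄ = Σdᵢ / (k·n) = 249 / (20 × 500) = 0.02490
LCL = p̄ − 3·√(p̄(1−p̄)/n) = 0.02490 − 3 × 0.00697 = 0.00399

0.0040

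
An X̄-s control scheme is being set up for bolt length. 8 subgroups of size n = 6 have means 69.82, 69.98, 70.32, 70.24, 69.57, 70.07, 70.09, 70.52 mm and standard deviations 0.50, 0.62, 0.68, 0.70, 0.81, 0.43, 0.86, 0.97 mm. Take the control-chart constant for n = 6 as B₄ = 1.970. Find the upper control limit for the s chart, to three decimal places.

s̄ = (0.50 + 0.62 + 0.68 + 0.70 + 0.81 + 0.43 + 0.86 + 0.97) / 8 = 0.6963
UCL_s = B₄·s̄ = 1.970 × 0.6963 = 1.3716

1.372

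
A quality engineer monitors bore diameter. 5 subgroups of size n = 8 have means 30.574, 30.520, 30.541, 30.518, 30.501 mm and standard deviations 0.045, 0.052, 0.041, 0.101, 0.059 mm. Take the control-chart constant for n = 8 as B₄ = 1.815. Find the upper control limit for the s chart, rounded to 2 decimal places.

0.11

s̄ = (0.045 + 0.052 + 0.041 + 0.101 + 0.059) / 5 = 0.0596
UCL_s = B₄·s̄ = 1.815 × 0.0596 = 0.1082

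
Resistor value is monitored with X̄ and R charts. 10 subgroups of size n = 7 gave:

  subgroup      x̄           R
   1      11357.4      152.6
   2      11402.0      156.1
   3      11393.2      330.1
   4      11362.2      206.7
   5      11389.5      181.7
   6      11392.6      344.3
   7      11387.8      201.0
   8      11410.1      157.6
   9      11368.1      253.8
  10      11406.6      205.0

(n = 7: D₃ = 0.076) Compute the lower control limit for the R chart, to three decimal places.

16.636

R̄ = (152.6 + 156.1 + 330.1 + 206.7 + 181.7 + 344.3 + 201.0 + 157.6 + 253.8 + 205.0) / 10 = 2188.9000 / 10 = 218.8900
LCL_R = D₃·R̄ = 0.076 × 218.8900 = 16.6356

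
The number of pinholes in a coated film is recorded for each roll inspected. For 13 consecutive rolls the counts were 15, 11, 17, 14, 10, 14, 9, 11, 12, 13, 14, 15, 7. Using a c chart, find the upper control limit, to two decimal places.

23.05

c̄ = (15 + 11 + 17 + 14 + 10 + 14 + 9 + 11 + 12 + 13 + 14 + 15 + 7) / 13 = 162 / 13 = 12.4615
UCL = c̄ + 3√c̄ = 12.4615 + 3 × √12.4615 = 12.4615 + 3 × 3.5301 = 23.0518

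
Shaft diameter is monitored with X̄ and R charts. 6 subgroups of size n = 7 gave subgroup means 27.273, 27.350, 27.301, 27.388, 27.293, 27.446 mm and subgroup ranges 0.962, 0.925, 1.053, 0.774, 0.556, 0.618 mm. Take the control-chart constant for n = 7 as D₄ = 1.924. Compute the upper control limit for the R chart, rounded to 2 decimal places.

R̄ = (0.962 + 0.925 + 1.053 + 0.774 + 0.556 + 0.618) / 6 = 4.8880 / 6 = 0.8147
UCL_R = D₄·R̄ = 1.924 × 0.8147 = 1.5674

1.57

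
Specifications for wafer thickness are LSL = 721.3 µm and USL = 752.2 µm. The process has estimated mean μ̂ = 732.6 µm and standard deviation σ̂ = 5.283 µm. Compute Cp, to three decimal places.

Cp = (USL − LSL) / (6σ̂) = (752.2 − 721.3) / (6 × 5.283) = 30.9000 / 31.6980 = 0.9748

0.975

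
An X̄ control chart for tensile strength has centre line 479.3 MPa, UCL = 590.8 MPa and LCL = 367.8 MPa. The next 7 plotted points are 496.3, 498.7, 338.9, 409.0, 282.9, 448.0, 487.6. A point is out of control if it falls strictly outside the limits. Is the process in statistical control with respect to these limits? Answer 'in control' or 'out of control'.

out of control

Compare each point to [367.8, 590.8]: sample 3 = 338.9 < LCL; sample 5 = 282.9 < LCL.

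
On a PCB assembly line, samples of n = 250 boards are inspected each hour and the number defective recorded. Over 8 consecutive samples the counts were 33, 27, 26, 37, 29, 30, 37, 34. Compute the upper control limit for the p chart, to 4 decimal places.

0.1896

p̄ = Σdᵢ / (k·n) = 253 / (8 × 250) = 0.12650
UCL = p̄ + 3·√(p̄(1−p̄)/n) = 0.12650 + 3 × √(0.12650×0.87350/250) = 0.12650 + 3 × 0.02102 = 0.18957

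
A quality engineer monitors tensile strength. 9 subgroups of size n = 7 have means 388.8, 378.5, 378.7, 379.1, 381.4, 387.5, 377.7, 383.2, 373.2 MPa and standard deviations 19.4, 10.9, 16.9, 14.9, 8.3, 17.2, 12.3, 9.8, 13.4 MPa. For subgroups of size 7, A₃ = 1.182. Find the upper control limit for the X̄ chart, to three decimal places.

397.067

X̄̄ = (388.8 + 378.5 + 378.7 + 379.1 + 381.4 + 387.5 + 377.7 + 383.2 + 373.2) / 9 = 380.9000
s̄ = (19.4 + 10.9 + 16.9 + 14.9 + 8.3 + 17.2 + 12.3 + 9.8 + 13.4) / 9 = 13.6778
UCL = X̄̄ + A₃·s̄ = 380.9000 + 1.182 × 13.6778 = 397.0671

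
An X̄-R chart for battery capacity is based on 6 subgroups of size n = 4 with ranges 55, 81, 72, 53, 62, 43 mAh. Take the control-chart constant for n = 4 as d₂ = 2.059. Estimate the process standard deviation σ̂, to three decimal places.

29.626

R̄ = (55 + 81 + 72 + 53 + 62 + 43) / 6 = 61.0000
σ̂ = R̄ / d₂ = 61.0000 / 2.059 = 29.6260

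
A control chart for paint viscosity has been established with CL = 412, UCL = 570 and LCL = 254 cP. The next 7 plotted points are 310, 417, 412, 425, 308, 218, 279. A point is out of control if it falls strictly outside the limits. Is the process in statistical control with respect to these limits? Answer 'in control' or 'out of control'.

out of control

Compare each point to [254, 570]: sample 6 = 218 < LCL.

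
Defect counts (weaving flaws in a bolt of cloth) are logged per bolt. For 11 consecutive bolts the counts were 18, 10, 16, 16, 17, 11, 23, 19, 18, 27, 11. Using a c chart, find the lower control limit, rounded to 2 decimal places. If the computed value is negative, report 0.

c̄ = (18 + 10 + 16 + 16 + 17 + 11 + 23 + 19 + 18 + 27 + 11) / 11 = 186 / 11 = 16.9091
LCL = c̄ − 3√c̄ = 16.9091 − 3 × 4.1121 = 4.5729

4.57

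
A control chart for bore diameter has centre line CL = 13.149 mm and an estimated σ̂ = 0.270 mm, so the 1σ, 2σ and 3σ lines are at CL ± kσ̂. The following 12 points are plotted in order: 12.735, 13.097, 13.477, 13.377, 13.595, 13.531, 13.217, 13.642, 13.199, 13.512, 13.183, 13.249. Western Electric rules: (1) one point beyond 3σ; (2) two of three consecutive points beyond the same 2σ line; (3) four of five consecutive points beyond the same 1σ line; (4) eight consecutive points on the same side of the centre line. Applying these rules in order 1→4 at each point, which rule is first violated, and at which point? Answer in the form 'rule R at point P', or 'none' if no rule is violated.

rule 4 at point 10

Zone of each point (C = within 1σ̂, B = 1σ̂–2σ̂, A = 2σ̂–3σ̂, * = beyond 3σ̂; sign = side of CL): 1:-B, 2:-C, 3:+B, 4:+C, 5:+B, 6:+B, 7:+C, 8:+B, 9:+C, 10:+B, 11:+C, 12:+C
Rule 4 (eight consecutive points on the same side of the centre line) is satisfied at point 10.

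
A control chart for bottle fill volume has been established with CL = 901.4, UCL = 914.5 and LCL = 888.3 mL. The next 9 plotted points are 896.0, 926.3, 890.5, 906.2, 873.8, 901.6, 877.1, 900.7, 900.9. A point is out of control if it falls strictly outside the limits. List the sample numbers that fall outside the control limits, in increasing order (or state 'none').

Compare each point to [888.3, 914.5]: sample 2 = 926.3 > UCL; sample 5 = 873.8 < LCL; sample 7 = 877.1 < LCL.

2, 5, 7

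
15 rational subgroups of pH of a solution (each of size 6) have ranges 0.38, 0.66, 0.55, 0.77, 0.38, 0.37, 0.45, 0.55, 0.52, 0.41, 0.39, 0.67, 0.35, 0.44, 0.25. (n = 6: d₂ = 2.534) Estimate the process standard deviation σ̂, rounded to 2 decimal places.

R̄ = (0.38 + 0.66 + 0.55 + 0.77 + 0.38 + 0.37 + 0.45 + 0.55 + 0.52 + 0.41 + 0.39 + 0.67 + 0.35 + 0.44 + 0.25) / 15 = 0.4760
σ̂ = R̄ / d₂ = 0.4760 / 2.534 = 0.1878

0.19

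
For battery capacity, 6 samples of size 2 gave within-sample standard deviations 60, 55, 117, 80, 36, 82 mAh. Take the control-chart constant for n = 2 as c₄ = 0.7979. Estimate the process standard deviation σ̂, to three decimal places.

89.819

s̄ = (60 + 55 + 117 + 80 + 36 + 82) / 6 = 71.6667
σ̂ = s̄ / c₄ = 71.6667 / 0.7979 = 89.8191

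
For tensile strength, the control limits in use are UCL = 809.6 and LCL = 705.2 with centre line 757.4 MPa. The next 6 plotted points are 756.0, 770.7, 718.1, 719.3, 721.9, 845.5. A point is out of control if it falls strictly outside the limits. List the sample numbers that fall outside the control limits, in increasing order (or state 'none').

6

Compare each point to [705.2, 809.6]: sample 6 = 845.5 > UCL.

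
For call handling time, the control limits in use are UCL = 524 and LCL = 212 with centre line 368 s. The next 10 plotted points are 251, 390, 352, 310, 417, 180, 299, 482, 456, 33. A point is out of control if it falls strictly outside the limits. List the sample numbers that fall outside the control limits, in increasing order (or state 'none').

Compare each point to [212, 524]: sample 6 = 180 < LCL; sample 10 = 33 < LCL.

6, 10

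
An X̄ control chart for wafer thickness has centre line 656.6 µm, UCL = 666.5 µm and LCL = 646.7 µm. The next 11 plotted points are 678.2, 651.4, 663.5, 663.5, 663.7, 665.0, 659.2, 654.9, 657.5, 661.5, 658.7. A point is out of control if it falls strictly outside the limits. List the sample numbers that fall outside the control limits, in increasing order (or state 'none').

1

Compare each point to [646.7, 666.5]: sample 1 = 678.2 > UCL.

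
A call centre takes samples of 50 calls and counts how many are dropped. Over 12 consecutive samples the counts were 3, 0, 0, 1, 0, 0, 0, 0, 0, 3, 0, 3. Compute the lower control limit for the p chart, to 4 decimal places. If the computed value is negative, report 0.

p̄ = Σdᵢ / (k·n) = 10 / (12 × 50) = 0.01667
LCL = p̄ − 3·√(p̄(1−p̄)/n) = 0.01667 − 3 × 0.01810 = -0.03765 → 0 (negative, so LCL = 0)

0.0000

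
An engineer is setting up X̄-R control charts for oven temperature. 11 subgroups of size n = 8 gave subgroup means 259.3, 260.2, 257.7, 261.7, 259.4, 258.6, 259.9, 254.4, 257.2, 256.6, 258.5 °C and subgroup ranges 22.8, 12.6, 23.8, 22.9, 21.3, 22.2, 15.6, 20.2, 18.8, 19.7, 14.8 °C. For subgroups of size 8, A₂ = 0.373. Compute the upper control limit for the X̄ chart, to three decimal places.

X̄̄ = (259.3 + 260.2 + 257.7 + 261.7 + 259.4 + 258.6 + 259.9 + 254.4 + 257.2 + 256.6 + 258.5) / 11 = 2843.5000 / 11 = 258.5000
R̄ = (22.8 + 12.6 + 23.8 + 22.9 + 21.3 + 22.2 + 15.6 + 20.2 + 18.8 + 19.7 + 14.8) / 11 = 214.7000 / 11 = 19.5182
UCL = X̄̄ + A₂·R̄ = 258.5000 + 0.373 × 19.5182 = 265.7803

265.780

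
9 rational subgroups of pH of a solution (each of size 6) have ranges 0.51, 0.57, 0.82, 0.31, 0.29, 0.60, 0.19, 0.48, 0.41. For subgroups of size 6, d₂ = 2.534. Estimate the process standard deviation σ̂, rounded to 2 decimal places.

0.18

R̄ = (0.51 + 0.57 + 0.82 + 0.31 + 0.29 + 0.60 + 0.19 + 0.48 + 0.41) / 9 = 0.4644
σ̂ = R̄ / d₂ = 0.4644 / 2.534 = 0.1833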